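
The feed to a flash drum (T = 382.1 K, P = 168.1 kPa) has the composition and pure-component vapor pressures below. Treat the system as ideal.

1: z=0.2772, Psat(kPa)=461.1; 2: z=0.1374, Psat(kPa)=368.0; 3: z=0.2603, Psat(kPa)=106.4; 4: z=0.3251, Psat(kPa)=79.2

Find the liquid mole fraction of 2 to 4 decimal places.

x_2 = 0.0850

Raoult's law: Kᵢ = Pᵢˢᵃᵗ/P = Pᵢˢᵃᵗ/168.1.
  K_1 = 461.1/168.1 = 2.743010, K_2 = 368.0/168.1 = 2.189173, K_3 = 106.4/168.1 = 0.632957, K_4 = 79.2/168.1 = 0.471148
Newton iteration, ψ⁰ = 0.52:
  ψ = 0.5200: g = -0.00082, g' = -0.5325 → ψ = 0.5185
Converged at ψ = 0.5185.
Compositions from xᵢ = zᵢ/(1+ψ(Kᵢ−1)), yᵢ = Kᵢxᵢ:
  1: x = 0.1456, y = 0.3994
  2: x = 0.0850, y = 0.1861
  3: x = 0.3215, y = 0.2035
  4: x = 0.4479, y = 0.2110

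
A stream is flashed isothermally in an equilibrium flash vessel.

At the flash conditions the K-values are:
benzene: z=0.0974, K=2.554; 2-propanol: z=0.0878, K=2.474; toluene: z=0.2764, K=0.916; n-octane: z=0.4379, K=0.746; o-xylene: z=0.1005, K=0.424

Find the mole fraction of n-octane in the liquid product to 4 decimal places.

Rachford–Rice: g(V/F) = Σ zᵢ(Kᵢ−1)/(1+V/F(Kᵢ−1)) = 0.
g(0) = ΣzᵢKᵢ − 1 = 0.0884 and g(1) = 1 − Σzᵢ/Kᵢ = -0.1994, so a root lies in (0, 1).
Newton iteration, V/F⁰ = 0.5:
  V/F = 0.5000: g = -0.07326, g' = -0.2427 → V/F = 0.1981
  V/F = 0.1981: g = 0.00982, g' = -0.3276 → V/F = 0.2281
  V/F = 0.2281: g = 0.00022, g' = -0.3131 → V/F = 0.2288
Converged at V/F = 0.2288.
Compositions from xᵢ = zᵢ/(1+V/F(Kᵢ−1)), yᵢ = Kᵢxᵢ:
  benzene: x = 0.0719, y = 0.1835
  2-propanol: x = 0.0657, y = 0.1624
  toluene: x = 0.2818, y = 0.2581
  n-octane: x = 0.4649, y = 0.3468
  o-xylene: x = 0.1158, y = 0.0491

x_n-octane = 0.4649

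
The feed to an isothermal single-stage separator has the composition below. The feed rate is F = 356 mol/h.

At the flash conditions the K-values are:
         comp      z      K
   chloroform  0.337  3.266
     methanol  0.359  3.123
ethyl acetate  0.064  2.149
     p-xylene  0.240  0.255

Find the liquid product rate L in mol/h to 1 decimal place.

L = 34.2 mol/h

Material balance + equilibrium reduce to Σ zᵢ(Kᵢ−1)/(1+β(Kᵢ−1)) = 0.
g(0) = ΣzᵢKᵢ − 1 = 1.421 and g(1) = 1 − Σzᵢ/Kᵢ = -0.189, so a root lies in (0, 1).
Newton iteration, β⁰ = 0.5:
  β = 0.500: g = 0.4895, g' = -1.133 → β = 0.932
  β = 0.932: g = -0.0479, g' = -1.806 → β = 0.905
  β = 0.905: g = -0.0021, g' = -1.653 → β = 0.904
Converged at β = 0.904.
Then V = β·F = 0.9040·356 = 321.8 mol/h and L = F − V = 34.2 mol/h.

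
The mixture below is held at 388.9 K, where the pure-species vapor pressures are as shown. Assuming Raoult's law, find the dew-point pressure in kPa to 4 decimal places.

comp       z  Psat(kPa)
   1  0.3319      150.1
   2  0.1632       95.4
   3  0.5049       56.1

Pdew = 77.3881 kPa

At the dew point ψ → 1, so Σzᵢ/Kᵢ = 1 with Kᵢ = Pᵢˢᵃᵗ/P ⇒ 1/P = Σzᵢ/Pᵢˢᵃᵗ.
1/P = 0.3319/150.1 + 0.1632/95.4 + 0.5049/56.1 = 0.0129219 ⇒ P = 77.3881 kPa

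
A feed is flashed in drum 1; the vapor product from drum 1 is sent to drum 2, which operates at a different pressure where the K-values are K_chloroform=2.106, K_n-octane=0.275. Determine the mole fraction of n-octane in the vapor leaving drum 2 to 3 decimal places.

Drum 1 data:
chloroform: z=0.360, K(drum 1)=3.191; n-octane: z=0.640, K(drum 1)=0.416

y_n-octane (drum 2) = 0.166

Drum 1:
Iterate (Newton) starting at ψ₁ = 0.46:
  ψ₁ = 0.460: g = -0.1182, g' = -0.837 → ψ₁ = 0.319
  ψ₁ = 0.319: g = 0.0052, g' = -0.929 → ψ₁ = 0.324
Converged at ψ₁ = 0.324.
Drum-1 compositions:
  chloroform: x = 0.210, y = 0.672
  n-octane: x = 0.790, y = 0.328
Drum-2 feed = drum-1 vapor: z₂ = (0.6715, 0.3285).
Drum 2:
Material balance + equilibrium reduce to Σ zᵢ(Kᵢ−1)/(1+ψ₂(Kᵢ−1)) = 0.
g(0) = ΣzᵢKᵢ − 1 = 0.505 and g(1) = 1 − Σzᵢ/Kᵢ = -0.513, so a root lies in (0, 1).
Binary case is linear: z₁(K₁−1)(1+ψ₂(K₂−1)) + z₂(K₂−1)(1+ψ₂(K₁−1)) = 0
⇒ ψ₂ = [z₁(K₁−1)+z₂(K₂−1)] / [−(K₁−1)(K₂−1)] = 0.5046/0.8018 = 0.629
  chloroform: x = 0.396, y = 0.834
  n-octane: x = 0.604, y = 0.166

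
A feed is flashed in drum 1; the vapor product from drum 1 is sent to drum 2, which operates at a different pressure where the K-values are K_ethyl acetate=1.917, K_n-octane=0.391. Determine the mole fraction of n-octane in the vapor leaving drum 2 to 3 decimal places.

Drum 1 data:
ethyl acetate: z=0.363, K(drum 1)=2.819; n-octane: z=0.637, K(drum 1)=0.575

Drum 1:
Rachford–Rice: g(ψ₁) = Σ zᵢ(Kᵢ−1)/(1+ψ₁(Kᵢ−1)) = 0.
Feasibility: ΣzᵢKᵢ = 1.390, Σzᵢ/Kᵢ = 1.237 — both > 1, two phases present.
Newton–Raphson from ψ₁ = 0.5:
  ψ₁ = 0.500: g = 0.0020, g' = -0.515 → ψ₁ = 0.504
Converged at ψ₁ = 0.504.
Drum-1 compositions:
  ethyl acetate: x = 0.189, y = 0.534
  n-octane: x = 0.811, y = 0.466
Drum-2 feed = drum-1 vapor: z₂ = (0.5339, 0.4661).
Drum 2:
Rachford–Rice: g(ψ₂) = Σ zᵢ(Kᵢ−1)/(1+ψ₂(Kᵢ−1)) = 0.
Feasibility: ΣzᵢKᵢ = 1.206, Σzᵢ/Kᵢ = 1.471 — both > 1, two phases present.
Newton iteration, ψ₂⁰ = 0.5:
  ψ₂ = 0.500: g = -0.0725, g' = -0.568 → ψ₂ = 0.373
  ψ₂ = 0.373: g = -0.0022, g' = -0.539 → ψ₂ = 0.368
Converged at ψ₂ = 0.368.
  ethyl acetate: x = 0.399, y = 0.765
  n-octane: x = 0.601, y = 0.235

y_n-octane (drum 2) = 0.235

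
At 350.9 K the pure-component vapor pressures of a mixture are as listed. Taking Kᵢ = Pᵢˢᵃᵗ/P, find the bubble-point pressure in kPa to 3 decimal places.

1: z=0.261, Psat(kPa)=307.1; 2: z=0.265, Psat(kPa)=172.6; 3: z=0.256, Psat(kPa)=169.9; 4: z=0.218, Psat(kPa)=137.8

Pbub = 199.427 kPa

At the bubble point ψ → 0, so ΣzᵢKᵢ = 1 with Kᵢ = Pᵢˢᵃᵗ/P ⇒ P = ΣzᵢPᵢˢᵃᵗ.
P = 0.261·307.1 + 0.265·172.6 + 0.256·169.9 + 0.218·137.8 = 199.427 kPa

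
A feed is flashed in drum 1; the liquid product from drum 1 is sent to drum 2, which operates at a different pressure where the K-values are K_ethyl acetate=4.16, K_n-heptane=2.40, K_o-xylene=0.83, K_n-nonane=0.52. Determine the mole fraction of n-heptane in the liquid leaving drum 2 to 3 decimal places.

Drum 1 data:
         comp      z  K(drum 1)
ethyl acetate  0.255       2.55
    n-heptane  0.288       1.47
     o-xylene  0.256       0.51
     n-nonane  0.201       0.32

x_n-heptane (drum 2) = 0.111

Drum 1:
Material balance + equilibrium reduce to Σ zᵢ(Kᵢ−1)/(1+ψ₁(Kᵢ−1)) = 0.
Feasibility: ΣzᵢKᵢ = 1.268, Σzᵢ/Kᵢ = 1.426 — both > 1, two phases present.
Newton iteration, ψ₁⁰ = 0.4:
  ψ₁ = 0.400: g = 0.0142, g' = -0.549 → ψ₁ = 0.426
Converged at ψ₁ = 0.426.
Drum-1 compositions:
  ethyl acetate: x = 0.154, y = 0.392
  n-heptane: x = 0.240, y = 0.353
  o-xylene: x = 0.323, y = 0.165
  n-nonane: x = 0.283, y = 0.091
Drum-2 feed = drum-1 liquid: z₂ = (0.1536, 0.2400, 0.3235, 0.2829).
Drum 2:
Material balance + equilibrium reduce to Σ zᵢ(Kᵢ−1)/(1+ψ₂(Kᵢ−1)) = 0.
g(0) = ΣzᵢKᵢ − 1 = 0.631 and g(1) = 1 − Σzᵢ/Kᵢ = -0.071, so a root lies in (0, 1).
Iterate (Newton) starting at ψ₂ = 0.61:
  ψ₂ = 0.610: g = 0.0936, g' = -0.458 → ψ₂ = 0.815
  ψ₂ = 0.815: g = 0.0060, g' = -0.411 → ψ₂ = 0.829
Converged at ψ₂ = 0.829.
  ethyl acetate: x = 0.042, y = 0.177
  n-heptane: x = 0.111, y = 0.267
  o-xylene: x = 0.377, y = 0.313
  n-nonane: x = 0.470, y = 0.244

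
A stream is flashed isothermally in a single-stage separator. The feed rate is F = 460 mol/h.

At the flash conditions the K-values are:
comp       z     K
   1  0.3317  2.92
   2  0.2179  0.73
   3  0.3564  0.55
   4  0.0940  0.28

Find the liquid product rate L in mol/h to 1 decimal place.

L = 273.3 mol/h

Material balance + equilibrium reduce to Σ zᵢ(Kᵢ−1)/(1+V/F(Kᵢ−1)) = 0.
Feasibility: ΣzᵢKᵢ = 1.3500, Σzᵢ/Kᵢ = 1.3958 — both > 1, two phases present.
Newton–Raphson from V/F = 0.5:
  V/F = 0.5000: g = -0.05578, g' = -0.5787 → V/F = 0.4036
  V/F = 0.4036: g = 0.00140, g' = -0.6127 → V/F = 0.4059
Converged at V/F = 0.4059.
Then V = V/F·F = 0.4059·460 = 186.7 mol/h and L = F − V = 273.3 mol/h.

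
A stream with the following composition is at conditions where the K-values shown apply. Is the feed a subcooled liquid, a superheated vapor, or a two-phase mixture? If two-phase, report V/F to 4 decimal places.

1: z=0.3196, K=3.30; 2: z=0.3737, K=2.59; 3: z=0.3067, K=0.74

superheated vapor

ΣzᵢKᵢ = 2.2495; Σzᵢ/Kᵢ = 0.6556.
Since Σzᵢ/Kᵢ < 1 the mixture is above its dew point — single vapor phase.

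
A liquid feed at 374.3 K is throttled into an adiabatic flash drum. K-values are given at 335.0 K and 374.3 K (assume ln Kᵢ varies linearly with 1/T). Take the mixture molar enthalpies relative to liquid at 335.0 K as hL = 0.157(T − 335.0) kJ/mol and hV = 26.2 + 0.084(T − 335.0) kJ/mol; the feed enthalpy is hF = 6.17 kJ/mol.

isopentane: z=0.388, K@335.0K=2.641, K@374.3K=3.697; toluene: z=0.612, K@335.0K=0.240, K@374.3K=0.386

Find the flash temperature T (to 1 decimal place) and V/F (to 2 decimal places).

T = 342.5 K, V/F = 0.19

Adiabatic flash: solve Rachford–Rice at each trial T, then check hF = ψ·hV(T) + (1−ψ)·hL(T).
  T = 335.0 K: K = (2.641, 0.240), RR gives ψ = 0.138, H_out = 3.605 kJ/mol
  T = 374.3 K: K = (3.697, 0.386), RR gives ψ = 0.405, H_out = 15.619 kJ/mol
  T = 354.6 K: K = (3.153, 0.308), RR gives ψ = 0.277, H_out = 9.927 kJ/mol
  T = 344.8 K: K = (2.893, 0.273), RR gives ψ = 0.210, H_out = 6.899 kJ/mol
  T = 339.9 K: K = (2.766, 0.256), RR gives ψ = 0.175, H_out = 5.293 kJ/mol
  T = 342.4 K: K = (2.830, 0.265), RR gives ψ = 0.193, H_out = 6.121 kJ/mol
  T = 343.6 K: K = (2.861, 0.269), RR gives ψ = 0.202, H_out = 6.512 kJ/mol
  T = 343.0 K: K = (2.846, 0.267), RR gives ψ = 0.198, H_out = 6.317 kJ/mol
Linear interpolation between T = 342.4 (H_out = 6.121) and T = 343.0 (H_out = 6.317) on hF = 6.17 gives T ≈ 342.5 K, at which ψ = 0.19.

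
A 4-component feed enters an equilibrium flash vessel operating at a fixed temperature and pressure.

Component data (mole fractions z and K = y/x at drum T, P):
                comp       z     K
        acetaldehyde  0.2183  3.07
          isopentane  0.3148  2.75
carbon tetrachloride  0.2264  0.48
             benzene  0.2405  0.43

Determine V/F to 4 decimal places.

V/F = 0.7263

Newton–Raphson from V/F = 0.5:
  V/F = 0.5000: g = 0.16505, g' = -0.7647 → V/F = 0.7158
  V/F = 0.7158: g = 0.00753, g' = -0.7202 → V/F = 0.7263
Converged at V/F = 0.7263.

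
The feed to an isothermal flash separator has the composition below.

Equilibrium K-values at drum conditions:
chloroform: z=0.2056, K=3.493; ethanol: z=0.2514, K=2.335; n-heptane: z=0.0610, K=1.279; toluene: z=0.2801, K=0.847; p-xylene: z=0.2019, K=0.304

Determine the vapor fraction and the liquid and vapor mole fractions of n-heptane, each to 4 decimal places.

ψ = 0.7751, x_n-heptane = 0.0502, y_n-heptane = 0.0641

Rachford–Rice: g(ψ) = Σ zᵢ(Kᵢ−1)/(1+ψ(Kᵢ−1)) = 0.
Feasibility: ΣzᵢKᵢ = 1.6818, Σzᵢ/Kᵢ = 1.2091 — both > 1, two phases present.
Newton–Raphson from ψ = 0.5:
  ψ = 0.5000: g = 0.18244, g' = -0.6557 → ψ = 0.7782
  ψ = 0.7782: g = -0.00229, g' = -0.7328 → ψ = 0.7751
Converged at ψ = 0.7751.
Compositions from xᵢ = zᵢ/(1+ψ(Kᵢ−1)), yᵢ = Kᵢxᵢ:
  chloroform: x = 0.0701, y = 0.2449
  ethanol: x = 0.1236, y = 0.2885
  n-heptane: x = 0.0502, y = 0.0641
  toluene: x = 0.3178, y = 0.2692
  p-xylene: x = 0.4384, y = 0.1333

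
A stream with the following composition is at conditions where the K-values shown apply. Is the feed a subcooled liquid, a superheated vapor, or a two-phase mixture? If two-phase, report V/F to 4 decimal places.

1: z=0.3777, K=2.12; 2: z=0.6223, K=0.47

ΣzᵢKᵢ = 1.0932; Σzᵢ/Kᵢ = 1.5022.
Both exceed 1, so a two-phase solution exists.
Let ψ = V/F and solve Σ zᵢ(Kᵢ−1)/(1+ψ(Kᵢ−1)) = 0.
Binary case is linear: z₁(K₁−1)(1+ψ(K₂−1)) + z₂(K₂−1)(1+ψ(K₁−1)) = 0
⇒ ψ = [z₁(K₁−1)+z₂(K₂−1)] / [−(K₁−1)(K₂−1)] = 0.09321/0.59360 = 0.1570

two-phase, V/F = 0.1570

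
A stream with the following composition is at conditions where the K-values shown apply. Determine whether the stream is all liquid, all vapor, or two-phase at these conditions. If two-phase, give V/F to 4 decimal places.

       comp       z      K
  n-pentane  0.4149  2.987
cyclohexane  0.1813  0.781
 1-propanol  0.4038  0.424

ΣzᵢKᵢ = 1.5521; Σzᵢ/Kᵢ = 1.3234.
Both exceed 1, so a two-phase solution exists.
Material balance + equilibrium reduce to Σ zᵢ(Kᵢ−1)/(1+ψ(Kᵢ−1)) = 0.
Iterate (Newton) starting at ψ = 0.5:
  ψ = 0.5000: g = 0.04229, g' = -0.6874 → ψ = 0.5615
  ψ = 0.5615: g = 0.00060, g' = -0.6699 → ψ = 0.5624
Converged at ψ = 0.5624.

two-phase, V/F = 0.5624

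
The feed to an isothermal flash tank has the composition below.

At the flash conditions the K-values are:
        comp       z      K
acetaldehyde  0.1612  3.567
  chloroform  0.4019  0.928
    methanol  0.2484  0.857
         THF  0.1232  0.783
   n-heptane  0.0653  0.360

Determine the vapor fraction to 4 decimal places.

Rachford–Rice: g(ψ) = Σ zᵢ(Kᵢ−1)/(1+ψ(Kᵢ−1)) = 0.
Check two-phase: ΣzᵢKᵢ = 1.2808 > 1 and Σzᵢ/Kᵢ = 1.1069 > 1, so g(0) = 0.2808 > 0 and g(1) = -0.1069 < 0.
Iterate (Newton) starting at ψ = 0.5:
  ψ = 0.5000: g = 0.02149, g' = -0.2770 → ψ = 0.5776
  ψ = 0.5776: g = 0.00090, g' = -0.2555 → ψ = 0.5811
Converged at ψ = 0.5811.

ψ = 0.5811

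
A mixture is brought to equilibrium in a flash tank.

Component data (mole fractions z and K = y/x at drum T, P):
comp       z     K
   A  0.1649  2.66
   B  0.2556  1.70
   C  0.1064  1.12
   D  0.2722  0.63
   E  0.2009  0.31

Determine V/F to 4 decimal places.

V/F = 0.4143

Rachford–Rice: g(V/F) = Σ zᵢ(Kᵢ−1)/(1+V/F(Kᵢ−1)) = 0.
g(0) = ΣzᵢKᵢ − 1 = 0.2261 and g(1) = 1 − Σzᵢ/Kᵢ = -0.3875, so a root lies in (0, 1).
Newton–Raphson from V/F = 0.63:
  V/F = 0.6300: g = -0.10671, g' = -0.5329 → V/F = 0.4298
  V/F = 0.4298: g = -0.00736, g' = -0.4762 → V/F = 0.4143
Converged at V/F = 0.4143.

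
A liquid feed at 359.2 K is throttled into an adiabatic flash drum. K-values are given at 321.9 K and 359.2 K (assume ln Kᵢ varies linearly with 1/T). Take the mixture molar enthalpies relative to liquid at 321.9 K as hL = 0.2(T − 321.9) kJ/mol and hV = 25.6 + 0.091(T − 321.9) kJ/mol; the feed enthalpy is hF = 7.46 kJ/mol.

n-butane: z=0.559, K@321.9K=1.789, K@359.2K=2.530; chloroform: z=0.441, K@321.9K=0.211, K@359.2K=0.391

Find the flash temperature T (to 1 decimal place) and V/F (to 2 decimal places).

Adiabatic flash: solve Rachford–Rice at each trial T, then check hF = ψ·hV(T) + (1−ψ)·hL(T).
  T = 321.9 K: K = (1.789, 0.211), RR gives ψ = 0.150, H_out = 3.829 kJ/mol
  T = 359.2 K: K = (2.530, 0.391), RR gives ψ = 0.630, H_out = 21.019 kJ/mol
  T = 340.5 K: K = (2.147, 0.292), RR gives ψ = 0.405, H_out = 13.264 kJ/mol
  T = 331.2 K: K = (1.965, 0.249), RR gives ψ = 0.288, H_out = 8.929 kJ/mol
  T = 326.5 K: K = (1.875, 0.229), RR gives ψ = 0.222, H_out = 6.479 kJ/mol
  T = 328.9 K: K = (1.921, 0.239), RR gives ψ = 0.256, H_out = 7.758 kJ/mol
Linear interpolation between T = 326.5 (H_out = 6.479) and T = 328.9 (H_out = 7.758) on hF = 7.46 gives T ≈ 328.3 K, at which ψ = 0.25.

T = 328.3 K, V/F = 0.25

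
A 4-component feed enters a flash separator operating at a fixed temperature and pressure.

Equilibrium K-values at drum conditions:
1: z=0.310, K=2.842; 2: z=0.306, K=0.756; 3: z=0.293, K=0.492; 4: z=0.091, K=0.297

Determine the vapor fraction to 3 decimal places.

Rachford–Rice: g(ψ) = Σ zᵢ(Kᵢ−1)/(1+ψ(Kᵢ−1)) = 0.
Check two-phase: ΣzᵢKᵢ = 1.284 > 1 and Σzᵢ/Kᵢ = 1.416 > 1, so g(0) = 0.284 > 0 and g(1) = -0.416 < 0.
Newton–Raphson from ψ = 0.6:
  ψ = 0.600: g = -0.1410, g' = -0.553 → ψ = 0.345
  ψ = 0.345: g = 0.0026, g' = -0.604 → ψ = 0.349
Converged at ψ = 0.349.

ψ = 0.349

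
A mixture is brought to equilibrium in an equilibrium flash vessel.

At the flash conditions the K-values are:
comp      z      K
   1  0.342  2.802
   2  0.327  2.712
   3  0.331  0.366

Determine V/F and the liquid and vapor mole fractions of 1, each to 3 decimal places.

Material balance + equilibrium reduce to Σ zᵢ(Kᵢ−1)/(1+V/F(Kᵢ−1)) = 0.
Check two-phase: ΣzᵢKᵢ = 1.966 > 1 and Σzᵢ/Kᵢ = 1.147 > 1, so g(0) = 0.966 > 0 and g(1) = -0.147 < 0.
Newton iteration, V/F⁰ = 0.5:
  V/F = 0.500: g = 0.3186, g' = -0.871 → V/F = 0.866
  V/F = 0.866: g = 0.0010, g' = -0.979 → V/F = 0.867
Converged at V/F = 0.867.
Compositions from xᵢ = zᵢ/(1+V/F(Kᵢ−1)), yᵢ = Kᵢxᵢ:
  1: x = 0.133, y = 0.374
  2: x = 0.132, y = 0.357
  3: x = 0.735, y = 0.269

V/F = 0.867, x_1 = 0.133, y_1 = 0.374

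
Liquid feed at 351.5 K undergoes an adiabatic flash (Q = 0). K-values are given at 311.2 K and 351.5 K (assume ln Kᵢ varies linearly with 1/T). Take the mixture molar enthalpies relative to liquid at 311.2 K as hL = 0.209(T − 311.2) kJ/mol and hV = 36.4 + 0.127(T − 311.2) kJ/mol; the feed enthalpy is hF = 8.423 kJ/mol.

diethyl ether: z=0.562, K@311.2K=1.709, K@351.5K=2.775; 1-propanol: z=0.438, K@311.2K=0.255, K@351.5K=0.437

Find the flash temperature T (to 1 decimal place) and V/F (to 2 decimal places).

T = 314.6 K, V/F = 0.21

Adiabatic flash: solve Rachford–Rice at each trial T, then check hF = ψ·hV(T) + (1−ψ)·hL(T).
  T = 311.2 K: K = (1.709, 0.255), RR gives ψ = 0.137, H_out = 4.972 kJ/mol
  T = 351.5 K: K = (2.775, 0.437), RR gives ψ = 0.751, H_out = 33.293 kJ/mol
  T = 331.4 K: K = (2.211, 0.340), RR gives ψ = 0.489, H_out = 21.224 kJ/mol
  T = 321.3 K: K = (1.952, 0.296), RR gives ψ = 0.338, H_out = 14.124 kJ/mol
  T = 316.2 K: K = (1.827, 0.275), RR gives ψ = 0.245, H_out = 9.873 kJ/mol
  T = 313.7 K: K = (1.768, 0.265), RR gives ψ = 0.194, H_out = 7.534 kJ/mol
  T = 314.9 K: K = (1.796, 0.269), RR gives ψ = 0.219, H_out = 8.682 kJ/mol
Linear interpolation between T = 313.7 (H_out = 7.534) and T = 314.9 (H_out = 8.682) on hF = 8.423 gives T ≈ 314.6 K, at which ψ = 0.21.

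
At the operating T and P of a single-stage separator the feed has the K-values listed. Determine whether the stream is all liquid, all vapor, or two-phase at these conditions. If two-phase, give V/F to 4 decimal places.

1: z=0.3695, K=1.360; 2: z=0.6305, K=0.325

ΣzᵢKᵢ = 0.7074; Σzᵢ/Kᵢ = 2.2117.
Since ΣzᵢKᵢ < 1 the mixture is below its bubble point — single liquid phase.

all liquid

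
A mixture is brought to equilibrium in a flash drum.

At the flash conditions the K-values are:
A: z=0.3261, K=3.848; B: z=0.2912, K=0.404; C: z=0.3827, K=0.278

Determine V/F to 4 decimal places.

Rachford–Rice: g(V/F) = Σ zᵢ(Kᵢ−1)/(1+V/F(Kᵢ−1)) = 0.
g(0) = ΣzᵢKᵢ − 1 = 0.4789 and g(1) = 1 − Σzᵢ/Kᵢ = -1.1822, so a root lies in (0, 1).
Newton iteration, V/F⁰ = 0.5:
  V/F = 0.5000: g = -0.29650, g' = -1.1486 → V/F = 0.2419
  V/F = 0.2419: g = 0.01237, g' = -1.3614 → V/F = 0.2510
Converged at V/F = 0.2510.

V/F = 0.2510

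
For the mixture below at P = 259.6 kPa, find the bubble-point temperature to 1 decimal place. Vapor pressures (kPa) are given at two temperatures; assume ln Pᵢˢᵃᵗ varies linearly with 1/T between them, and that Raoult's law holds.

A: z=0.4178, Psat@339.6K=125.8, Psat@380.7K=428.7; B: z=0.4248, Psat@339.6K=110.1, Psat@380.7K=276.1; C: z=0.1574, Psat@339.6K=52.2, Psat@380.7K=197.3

T = 371.4 K

Bubble-point temperature: ΣzᵢPᵢˢᵃᵗ(T) = P. Interpolate ln Pᵢˢᵃᵗ = aᵢ + bᵢ/T.
  T = 339.6 K: ΣzᵢPᵢˢᵃᵗ = 107.55 kPa
  T = 380.7 K: ΣzᵢPᵢˢᵃᵗ = 327.45 kPa
  T = 360.1 K: ΣzᵢPᵢˢᵃᵗ = 192.84 kPa
  T = 370.4 K: ΣzᵢPᵢˢᵃᵗ = 252.97 kPa
  T = 375.5 K: ΣzᵢPᵢˢᵃᵗ = 287.91 kPa
  T = 372.9 K: ΣzᵢPᵢˢᵃᵗ = 269.64 kPa
Interpolating between 370.4 K and 372.9 K gives T ≈ 371.4 K.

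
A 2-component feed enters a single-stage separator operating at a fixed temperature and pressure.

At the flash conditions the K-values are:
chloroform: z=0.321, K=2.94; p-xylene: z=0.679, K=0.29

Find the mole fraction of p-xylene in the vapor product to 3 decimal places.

y_p-xylene = 0.212

Let ψ = V/F and solve Σ zᵢ(Kᵢ−1)/(1+ψ(Kᵢ−1)) = 0.
Feasibility: ΣzᵢKᵢ = 1.141, Σzᵢ/Kᵢ = 2.451 — both > 1, two phases present.
Newton–Raphson from ψ = 0.59:
  ψ = 0.590: g = -0.5392, g' = -1.276 → ψ = 0.168
  ψ = 0.168: g = -0.0772, g' = -1.129 → ψ = 0.099
  ψ = 0.099: g = 0.0037, g' = -1.246 → ψ = 0.102
Converged at ψ = 0.102.
Compositions from xᵢ = zᵢ/(1+ψ(Kᵢ−1)), yᵢ = Kᵢxᵢ:
  chloroform: x = 0.268, y = 0.788
  p-xylene: x = 0.732, y = 0.212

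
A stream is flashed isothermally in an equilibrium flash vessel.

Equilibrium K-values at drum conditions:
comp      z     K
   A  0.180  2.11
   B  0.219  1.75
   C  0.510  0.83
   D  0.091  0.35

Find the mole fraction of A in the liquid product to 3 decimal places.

x_A = 0.098

Let ψ = V/F and solve Σ zᵢ(Kᵢ−1)/(1+ψ(Kᵢ−1)) = 0.
Check two-phase: ΣzᵢKᵢ = 1.218 > 1 and Σzᵢ/Kᵢ = 1.085 > 1, so g(0) = 0.218 > 0 and g(1) = -0.085 < 0.
Newton–Raphson from ψ = 0.5:
  ψ = 0.500: g = 0.0656, g' = -0.259 → ψ = 0.753
  ψ = 0.753: g = -0.0016, g' = -0.283 → ψ = 0.748
Converged at ψ = 0.748.
Compositions from xᵢ = zᵢ/(1+ψ(Kᵢ−1)), yᵢ = Kᵢxᵢ:
  A: x = 0.098, y = 0.208
  B: x = 0.140, y = 0.246
  C: x = 0.584, y = 0.485
  D: x = 0.177, y = 0.062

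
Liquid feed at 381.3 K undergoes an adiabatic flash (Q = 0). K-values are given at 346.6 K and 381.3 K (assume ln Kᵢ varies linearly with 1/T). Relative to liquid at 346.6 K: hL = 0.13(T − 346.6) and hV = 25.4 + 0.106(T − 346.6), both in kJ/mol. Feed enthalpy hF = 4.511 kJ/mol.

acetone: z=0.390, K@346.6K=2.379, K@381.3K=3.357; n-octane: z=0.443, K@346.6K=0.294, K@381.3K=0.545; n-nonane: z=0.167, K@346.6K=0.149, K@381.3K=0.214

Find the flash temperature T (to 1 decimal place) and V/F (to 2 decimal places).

Adiabatic flash: solve Rachford–Rice at each trial T, then check hF = ψ·hV(T) + (1−ψ)·hL(T).
  T = 346.6 K: K = (2.379, 0.294, 0.149), RR gives ψ = 0.080, H_out = 2.042 kJ/mol
  T = 381.3 K: K = (3.357, 0.545, 0.214), RR gives ψ = 0.438, H_out = 15.282 kJ/mol
  T = 364.0 K: K = (2.851, 0.407, 0.180), RR gives ψ = 0.262, H_out = 8.818 kJ/mol
  T = 355.3 K: K = (2.610, 0.347, 0.164), RR gives ψ = 0.175, H_out = 5.536 kJ/mol
  T = 351.0 K: K = (2.495, 0.320, 0.157), RR gives ψ = 0.129, H_out = 3.847 kJ/mol
  T = 353.1 K: K = (2.551, 0.333, 0.160), RR gives ψ = 0.152, H_out = 4.679 kJ/mol
Linear interpolation between T = 351.0 (H_out = 3.847) and T = 353.1 (H_out = 4.679) on hF = 4.511 gives T ≈ 352.7 K, at which ψ = 0.15.

T = 352.7 K, V/F = 0.15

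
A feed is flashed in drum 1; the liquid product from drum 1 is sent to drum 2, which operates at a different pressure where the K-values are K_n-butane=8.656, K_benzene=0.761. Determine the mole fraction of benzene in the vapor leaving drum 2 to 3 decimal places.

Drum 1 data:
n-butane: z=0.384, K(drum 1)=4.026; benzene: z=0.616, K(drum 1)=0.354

y_benzene (drum 2) = 0.738

Drum 1:
Material balance + equilibrium reduce to Σ zᵢ(Kᵢ−1)/(1+ψ₁(Kᵢ−1)) = 0.
g(0) = ΣzᵢKᵢ − 1 = 0.764 and g(1) = 1 − Σzᵢ/Kᵢ = -0.835, so a root lies in (0, 1).
Binary case is linear: z₁(K₁−1)(1+ψ₁(K₂−1)) + z₂(K₂−1)(1+ψ₁(K₁−1)) = 0
⇒ ψ₁ = [z₁(K₁−1)+z₂(K₂−1)] / [−(K₁−1)(K₂−1)] = 0.7640/1.9548 = 0.391
Drum-1 compositions:
  n-butane: x = 0.176, y = 0.708
  benzene: x = 0.824, y = 0.292
Drum-2 feed = drum-1 liquid: z₂ = (0.1759, 0.8241).
Drum 2:
Let ψ₂ = V/F and solve Σ zᵢ(Kᵢ−1)/(1+ψ₂(Kᵢ−1)) = 0.
Feasibility: ΣzᵢKᵢ = 2.150, Σzᵢ/Kᵢ = 1.103 — both > 1, two phases present.
Binary case is linear: z₁(K₁−1)(1+ψ₂(K₂−1)) + z₂(K₂−1)(1+ψ₂(K₁−1)) = 0
⇒ ψ₂ = [z₁(K₁−1)+z₂(K₂−1)] / [−(K₁−1)(K₂−1)] = 1.1499/1.8298 = 0.628
  n-butane: x = 0.030, y = 0.262
  benzene: x = 0.970, y = 0.738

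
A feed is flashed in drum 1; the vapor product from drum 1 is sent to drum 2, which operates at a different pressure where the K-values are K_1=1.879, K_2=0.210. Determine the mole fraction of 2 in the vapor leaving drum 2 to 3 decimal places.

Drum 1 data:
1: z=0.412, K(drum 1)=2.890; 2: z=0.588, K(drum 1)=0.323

Drum 1:
Iterate (Newton) starting at ψ₁ = 0.5:
  ψ₁ = 0.500: g = -0.2014, g' = -1.005 → ψ₁ = 0.300
  ψ₁ = 0.300: g = -0.0022, g' = -1.024 → ψ₁ = 0.297
Converged at ψ₁ = 0.297.
Drum-1 compositions:
  1: x = 0.264, y = 0.762
  2: x = 0.736, y = 0.238
Drum-2 feed = drum-1 vapor: z₂ = (0.7622, 0.2378).
Drum 2:
Material balance + equilibrium reduce to Σ zᵢ(Kᵢ−1)/(1+ψ₂(Kᵢ−1)) = 0.
Check two-phase: ΣzᵢKᵢ = 1.482 > 1 and Σzᵢ/Kᵢ = 1.538 > 1, so g(0) = 0.482 > 0 and g(1) = -0.538 < 0.
Iterate (Newton) starting at ψ₂ = 0.56:
  ψ₂ = 0.560: g = 0.1120, g' = -0.742 → ψ₂ = 0.711
  ψ₂ = 0.711: g = -0.0164, g' = -0.996 → ψ₂ = 0.695
  ψ₂ = 0.695: g = -0.0003, g' = -0.956 → ψ₂ = 0.694
Converged at ψ₂ = 0.694.
  1: x = 0.473, y = 0.889
  2: x = 0.527, y = 0.111

y_2 (drum 2) = 0.111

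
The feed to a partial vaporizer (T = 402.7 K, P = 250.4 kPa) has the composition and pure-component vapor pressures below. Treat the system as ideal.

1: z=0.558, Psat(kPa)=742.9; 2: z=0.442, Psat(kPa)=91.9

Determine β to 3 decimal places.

Raoult's law: Kᵢ = Pᵢˢᵃᵗ/P = Pᵢˢᵃᵗ/250.4.
  K_1 = 742.9/250.4 = 2.96685, K_2 = 91.9/250.4 = 0.36701
Material balance + equilibrium reduce to Σ zᵢ(Kᵢ−1)/(1+β(Kᵢ−1)) = 0.
Feasibility: ΣzᵢKᵢ = 1.818, Σzᵢ/Kᵢ = 1.392 — both > 1, two phases present.
Binary case is linear: z₁(K₁−1)(1+β(K₂−1)) + z₂(K₂−1)(1+β(K₁−1)) = 0
⇒ β = [z₁(K₁−1)+z₂(K₂−1)] / [−(K₁−1)(K₂−1)] = 0.8177/1.2450 = 0.657

β = 0.657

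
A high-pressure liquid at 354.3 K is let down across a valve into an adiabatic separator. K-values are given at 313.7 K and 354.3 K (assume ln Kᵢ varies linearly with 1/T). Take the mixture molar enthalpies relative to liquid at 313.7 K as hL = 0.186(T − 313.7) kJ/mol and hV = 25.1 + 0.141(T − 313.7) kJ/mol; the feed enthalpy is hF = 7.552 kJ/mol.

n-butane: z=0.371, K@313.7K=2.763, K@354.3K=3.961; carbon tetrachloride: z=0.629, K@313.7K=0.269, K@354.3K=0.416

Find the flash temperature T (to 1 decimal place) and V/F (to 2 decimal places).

Adiabatic flash: solve Rachford–Rice at each trial T, then check hF = ψ·hV(T) + (1−ψ)·hL(T).
  T = 313.7 K: K = (2.763, 0.269), RR gives ψ = 0.151, H_out = 3.784 kJ/mol
  T = 354.3 K: K = (3.961, 0.416), RR gives ψ = 0.423, H_out = 17.392 kJ/mol
  T = 334.0 K: K = (3.345, 0.339), RR gives ψ = 0.293, H_out = 10.862 kJ/mol
  T = 323.9 K: K = (3.050, 0.303), RR gives ψ = 0.226, H_out = 7.459 kJ/mol
  T = 328.9 K: K = (3.195, 0.321), RR gives ψ = 0.260, H_out = 9.165 kJ/mol
  T = 326.4 K: K = (3.122, 0.312), RR gives ψ = 0.243, H_out = 8.318 kJ/mol
  T = 325.1 K: K = (3.085, 0.307), RR gives ψ = 0.234, H_out = 7.873 kJ/mol
Linear interpolation between T = 323.9 (H_out = 7.459) and T = 325.1 (H_out = 7.873) on hF = 7.552 gives T ≈ 324.2 K, at which ψ = 0.23.

T = 324.2 K, V/F = 0.23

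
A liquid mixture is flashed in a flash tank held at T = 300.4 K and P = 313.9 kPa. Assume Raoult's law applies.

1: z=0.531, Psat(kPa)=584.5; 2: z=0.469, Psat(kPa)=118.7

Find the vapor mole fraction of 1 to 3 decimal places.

Raoult's law: Kᵢ = Pᵢˢᵃᵗ/P = Pᵢˢᵃᵗ/313.9.
  K_1 = 584.5/313.9 = 1.86206, K_2 = 118.7/313.9 = 0.37815
Material balance + equilibrium reduce to Σ zᵢ(Kᵢ−1)/(1+ψ(Kᵢ−1)) = 0.
Feasibility: ΣzᵢKᵢ = 1.166, Σzᵢ/Kᵢ = 1.525 — both > 1, two phases present.
Newton iteration, ψ⁰ = 0.5:
  ψ = 0.500: g = -0.1034, g' = -0.575 → ψ = 0.320
  ψ = 0.320: g = -0.0054, g' = -0.525 → ψ = 0.310
Converged at ψ = 0.310.
Compositions from xᵢ = zᵢ/(1+ψ(Kᵢ−1)), yᵢ = Kᵢxᵢ:
  1: x = 0.419, y = 0.780
  2: x = 0.581, y = 0.220

y_1 = 0.780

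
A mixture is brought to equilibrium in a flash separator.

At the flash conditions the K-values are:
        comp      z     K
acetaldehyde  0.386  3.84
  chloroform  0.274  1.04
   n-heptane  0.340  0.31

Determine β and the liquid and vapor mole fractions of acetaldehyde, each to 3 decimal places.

β = 0.618, x_acetaldehyde = 0.140, y_acetaldehyde = 0.538

Let β = V/F and solve Σ zᵢ(Kᵢ−1)/(1+β(Kᵢ−1)) = 0.
Check two-phase: ΣzᵢKᵢ = 1.873 > 1 and Σzᵢ/Kᵢ = 1.461 > 1, so g(0) = 0.873 > 0 and g(1) = -0.461 < 0.
Newton iteration, β⁰ = 0.45:
  β = 0.450: g = 0.1517, g' = -0.941 → β = 0.611
  β = 0.611: g = 0.0056, g' = -0.900 → β = 0.618
Converged at β = 0.618.
Compositions from xᵢ = zᵢ/(1+β(Kᵢ−1)), yᵢ = Kᵢxᵢ:
  acetaldehyde: x = 0.140, y = 0.538
  chloroform: x = 0.267, y = 0.278
  n-heptane: x = 0.592, y = 0.184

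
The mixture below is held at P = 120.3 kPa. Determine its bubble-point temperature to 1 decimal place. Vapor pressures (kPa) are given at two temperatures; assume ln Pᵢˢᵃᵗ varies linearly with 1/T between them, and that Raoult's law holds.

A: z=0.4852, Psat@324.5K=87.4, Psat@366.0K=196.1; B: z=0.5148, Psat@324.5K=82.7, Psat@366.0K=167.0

Bubble-point temperature: ΣzᵢPᵢˢᵃᵗ(T) = P. Interpolate ln Pᵢˢᵃᵗ = aᵢ + bᵢ/T.
  T = 324.5 K: ΣzᵢPᵢˢᵃᵗ = 84.98 kPa
  T = 366.0 K: ΣzᵢPᵢˢᵃᵗ = 181.12 kPa
  T = 345.2 K: ΣzᵢPᵢˢᵃᵗ = 126.76 kPa
  T = 334.9 K: ΣzᵢPᵢˢᵃᵗ = 104.52 kPa
  T = 340.0 K: ΣzᵢPᵢˢᵃᵗ = 115.16 kPa
  T = 342.6 K: ΣzᵢPᵢˢᵃᵗ = 120.86 kPa
Interpolating between 340.0 K and 342.6 K gives T ≈ 342.3 K.

T = 342.3 K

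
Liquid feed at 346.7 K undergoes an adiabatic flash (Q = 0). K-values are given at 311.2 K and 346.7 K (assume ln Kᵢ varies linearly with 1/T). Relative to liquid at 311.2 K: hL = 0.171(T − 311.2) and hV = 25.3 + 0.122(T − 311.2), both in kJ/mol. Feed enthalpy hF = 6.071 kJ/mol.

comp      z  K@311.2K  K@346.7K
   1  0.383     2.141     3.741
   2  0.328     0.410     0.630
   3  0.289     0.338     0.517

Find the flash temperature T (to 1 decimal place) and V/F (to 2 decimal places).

Adiabatic flash: solve Rachford–Rice at each trial T, then check hF = ψ·hV(T) + (1−ψ)·hL(T).
  T = 311.2 K: K = (2.141, 0.410, 0.338), RR gives ψ = 0.073, H_out = 1.852 kJ/mol
  T = 346.7 K: K = (3.741, 0.630, 0.517), RR gives ψ = 0.674, H_out = 21.952 kJ/mol
  T = 328.9 K: K = (2.871, 0.514, 0.423), RR gives ψ = 0.393, H_out = 12.627 kJ/mol
  T = 320.0 K: K = (2.487, 0.460, 0.379), RR gives ψ = 0.247, H_out = 7.655 kJ/mol
  T = 315.6 K: K = (2.310, 0.435, 0.358), RR gives ψ = 0.166, H_out = 4.912 kJ/mol
  T = 317.8 K: K = (2.398, 0.447, 0.368), RR gives ψ = 0.208, H_out = 6.316 kJ/mol
Linear interpolation between T = 315.6 (H_out = 4.912) and T = 317.8 (H_out = 6.316) on hF = 6.071 gives T ≈ 317.4 K, at which ψ = 0.20.

T = 317.4 K, V/F = 0.20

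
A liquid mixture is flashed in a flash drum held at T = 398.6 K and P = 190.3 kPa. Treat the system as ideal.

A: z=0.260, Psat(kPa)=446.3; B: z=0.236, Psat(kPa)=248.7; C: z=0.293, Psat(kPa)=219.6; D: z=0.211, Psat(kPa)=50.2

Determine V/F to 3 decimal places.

Raoult's law: Kᵢ = Pᵢˢᵃᵗ/P = Pᵢˢᵃᵗ/190.3.
  K_A = 446.3/190.3 = 2.34524, K_B = 248.7/190.3 = 1.30688, K_C = 219.6/190.3 = 1.15397, K_D = 50.2/190.3 = 0.26379
Material balance + equilibrium reduce to Σ zᵢ(Kᵢ−1)/(1+V/F(Kᵢ−1)) = 0.
Check two-phase: ΣzᵢKᵢ = 1.312 > 1 and Σzᵢ/Kᵢ = 1.345 > 1, so g(0) = 0.312 > 0 and g(1) = -0.345 < 0.
Newton–Raphson from V/F = 0.5:
  V/F = 0.500: g = 0.0680, g' = -0.477 → V/F = 0.642
  V/F = 0.642: g = -0.0055, g' = -0.568 → V/F = 0.633
Converged at V/F = 0.633.

V/F = 0.633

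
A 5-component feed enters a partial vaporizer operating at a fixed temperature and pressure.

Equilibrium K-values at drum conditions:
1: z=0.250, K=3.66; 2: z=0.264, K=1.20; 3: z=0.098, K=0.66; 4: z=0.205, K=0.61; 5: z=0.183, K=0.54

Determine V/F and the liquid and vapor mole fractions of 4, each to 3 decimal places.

V/F = 0.702, x_4 = 0.282, y_4 = 0.172

Iterate (Newton) starting at V/F = 0.31:
  V/F = 0.310: g = 0.1878, g' = -0.648 → V/F = 0.600
  V/F = 0.600: g = 0.0409, g' = -0.416 → V/F = 0.698
  V/F = 0.698: g = 0.0015, g' = -0.387 → V/F = 0.702
Converged at V/F = 0.702.
Compositions from xᵢ = zᵢ/(1+V/F(Kᵢ−1)), yᵢ = Kᵢxᵢ:
  1: x = 0.087, y = 0.319
  2: x = 0.231, y = 0.278
  3: x = 0.129, y = 0.085
  4: x = 0.282, y = 0.172
  5: x = 0.270, y = 0.146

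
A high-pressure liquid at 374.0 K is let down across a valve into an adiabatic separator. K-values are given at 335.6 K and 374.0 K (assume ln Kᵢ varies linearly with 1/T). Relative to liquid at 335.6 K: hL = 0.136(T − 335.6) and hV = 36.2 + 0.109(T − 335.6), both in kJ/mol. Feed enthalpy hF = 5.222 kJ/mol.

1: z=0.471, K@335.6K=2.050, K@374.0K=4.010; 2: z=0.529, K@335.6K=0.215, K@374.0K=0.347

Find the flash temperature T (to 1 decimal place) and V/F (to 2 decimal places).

T = 337.6 K, V/F = 0.14

Adiabatic flash: solve Rachford–Rice at each trial T, then check hF = ψ·hV(T) + (1−ψ)·hL(T).
  T = 335.6 K: K = (2.050, 0.215), RR gives ψ = 0.096, H_out = 3.482 kJ/mol
  T = 374.0 K: K = (4.010, 0.347), RR gives ψ = 0.546, H_out = 24.405 kJ/mol
  T = 354.8 K: K = (2.920, 0.277), RR gives ψ = 0.376, H_out = 16.014 kJ/mol
  T = 345.2 K: K = (2.459, 0.245), RR gives ψ = 0.261, H_out = 10.685 kJ/mol
  T = 340.4 K: K = (2.248, 0.230), RR gives ψ = 0.187, H_out = 7.415 kJ/mol
  T = 338.0 K: K = (2.147, 0.222), RR gives ψ = 0.145, H_out = 5.549 kJ/mol
Linear interpolation between T = 335.6 (H_out = 3.482) and T = 338.0 (H_out = 5.549) on hF = 5.222 gives T ≈ 337.6 K, at which ψ = 0.14.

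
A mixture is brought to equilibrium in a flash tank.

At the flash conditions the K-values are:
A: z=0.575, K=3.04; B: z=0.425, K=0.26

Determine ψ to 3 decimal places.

Newton–Raphson from ψ = 0.55:
  ψ = 0.550: g = 0.0224, g' = -1.193 → ψ = 0.569
Converged at ψ = 0.569.

ψ = 0.569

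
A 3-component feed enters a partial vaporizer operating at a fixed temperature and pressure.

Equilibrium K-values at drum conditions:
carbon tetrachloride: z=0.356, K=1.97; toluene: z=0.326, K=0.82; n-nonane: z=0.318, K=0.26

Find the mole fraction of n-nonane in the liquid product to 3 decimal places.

Rachford–Rice: g(V/F) = Σ zᵢ(Kᵢ−1)/(1+V/F(Kᵢ−1)) = 0.
Feasibility: ΣzᵢKᵢ = 1.051, Σzᵢ/Kᵢ = 1.801 — both > 1, two phases present.
Iterate (Newton) starting at V/F = 0.48:
  V/F = 0.480: g = -0.1936, g' = -0.587 → V/F = 0.150
  V/F = 0.150: g = -0.0238, g' = -0.487 → V/F = 0.102
Converged at V/F = 0.102.
Compositions from xᵢ = zᵢ/(1+V/F(Kᵢ−1)), yᵢ = Kᵢxᵢ:
  carbon tetrachloride: x = 0.324, y = 0.638
  toluene: x = 0.332, y = 0.272
  n-nonane: x = 0.344, y = 0.089

x_n-nonane = 0.344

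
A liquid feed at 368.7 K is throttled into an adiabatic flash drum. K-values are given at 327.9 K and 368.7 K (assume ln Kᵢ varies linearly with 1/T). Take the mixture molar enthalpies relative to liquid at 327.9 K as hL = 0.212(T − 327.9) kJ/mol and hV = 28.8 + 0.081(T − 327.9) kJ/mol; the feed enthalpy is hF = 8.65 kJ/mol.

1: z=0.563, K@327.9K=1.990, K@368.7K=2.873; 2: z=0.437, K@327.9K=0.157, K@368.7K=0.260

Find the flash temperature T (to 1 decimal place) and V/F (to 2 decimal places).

T = 332.5 K, V/F = 0.27

Adiabatic flash: solve Rachford–Rice at each trial T, then check hF = ψ·hV(T) + (1−ψ)·hL(T).
  T = 327.9 K: K = (1.990, 0.157), RR gives ψ = 0.226, H_out = 6.521 kJ/mol
  T = 368.7 K: K = (2.873, 0.260), RR gives ψ = 0.527, H_out = 21.022 kJ/mol
  T = 348.3 K: K = (2.417, 0.205), RR gives ψ = 0.400, H_out = 14.771 kJ/mol
  T = 338.1 K: K = (2.200, 0.180), RR gives ψ = 0.322, H_out = 11.017 kJ/mol
  T = 333.0 K: K = (2.094, 0.168), RR gives ψ = 0.277, H_out = 8.886 kJ/mol
  T = 330.4 K: K = (2.041, 0.163), RR gives ψ = 0.252, H_out = 7.714 kJ/mol
  T = 331.7 K: K = (2.067, 0.165), RR gives ψ = 0.265, H_out = 8.308 kJ/mol
Linear interpolation between T = 331.7 (H_out = 8.308) and T = 333.0 (H_out = 8.886) on hF = 8.65 gives T ≈ 332.5 K, at which ψ = 0.27.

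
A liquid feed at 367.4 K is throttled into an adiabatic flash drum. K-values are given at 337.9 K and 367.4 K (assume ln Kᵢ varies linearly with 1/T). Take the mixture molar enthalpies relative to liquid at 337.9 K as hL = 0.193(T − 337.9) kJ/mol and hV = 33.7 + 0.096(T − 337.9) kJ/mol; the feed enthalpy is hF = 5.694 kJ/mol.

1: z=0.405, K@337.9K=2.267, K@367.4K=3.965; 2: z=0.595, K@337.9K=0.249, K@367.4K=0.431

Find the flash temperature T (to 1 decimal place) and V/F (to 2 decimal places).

Adiabatic flash: solve Rachford–Rice at each trial T, then check hF = ψ·hV(T) + (1−ψ)·hL(T).
  T = 337.9 K: K = (2.267, 0.249), RR gives ψ = 0.070, H_out = 2.348 kJ/mol
  T = 367.4 K: K = (3.965, 0.431), RR gives ψ = 0.511, H_out = 21.455 kJ/mol
  T = 352.6 K: K = (3.030, 0.331), RR gives ψ = 0.312, H_out = 12.920 kJ/mol
  T = 345.2 K: K = (2.627, 0.288), RR gives ψ = 0.203, H_out = 8.100 kJ/mol
  T = 341.5 K: K = (2.440, 0.268), RR gives ψ = 0.140, H_out = 5.353 kJ/mol
  T = 343.4 K: K = (2.534, 0.278), RR gives ψ = 0.173, H_out = 6.800 kJ/mol
Linear interpolation between T = 341.5 (H_out = 5.353) and T = 343.4 (H_out = 6.800) on hF = 5.694 gives T ≈ 341.9 K, at which ψ = 0.15.

T = 341.9 K, V/F = 0.15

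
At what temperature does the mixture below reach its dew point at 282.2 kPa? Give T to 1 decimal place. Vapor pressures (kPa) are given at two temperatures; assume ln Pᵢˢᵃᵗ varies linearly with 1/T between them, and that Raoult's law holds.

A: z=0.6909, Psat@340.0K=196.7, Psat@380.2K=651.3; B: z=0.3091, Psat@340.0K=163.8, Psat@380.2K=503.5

T = 353.4 K

Dew-point temperature: Σzᵢ·P/Pᵢˢᵃᵗ(T) = 1. Interpolate ln Pᵢˢᵃᵗ = aᵢ + bᵢ/T.
  T = 340.0 K: ΣzᵢP/Pᵢˢᵃᵗ = 1.5237
  T = 380.2 K: ΣzᵢP/Pᵢˢᵃᵗ = 0.4726
  T = 360.1 K: ΣzᵢP/Pᵢˢᵃᵗ = 0.8212
  T = 350.1 K: ΣzᵢP/Pᵢˢᵃᵗ = 1.1070
  T = 355.1 K: ΣzᵢP/Pᵢˢᵃᵗ = 0.9514
  T = 352.6 K: ΣzᵢP/Pᵢˢᵃᵗ = 1.0257
  T = 353.9 K: ΣzᵢP/Pᵢˢᵃᵗ = 0.9863
Interpolating between 352.6 K and 353.9 K gives T ≈ 353.4 K.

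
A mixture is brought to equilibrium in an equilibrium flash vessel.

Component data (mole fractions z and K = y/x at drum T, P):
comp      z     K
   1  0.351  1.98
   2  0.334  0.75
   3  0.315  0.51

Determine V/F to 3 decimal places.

Rachford–Rice: g(V/F) = Σ zᵢ(Kᵢ−1)/(1+V/F(Kᵢ−1)) = 0.
Feasibility: ΣzᵢKᵢ = 1.106, Σzᵢ/Kᵢ = 1.240 — both > 1, two phases present.
Newton–Raphson from V/F = 0.33:
  V/F = 0.330: g = -0.0152, g' = -0.325 → V/F = 0.283
  V/F = 0.283: g = 0.0002, g' = -0.333 → V/F = 0.284
Converged at V/F = 0.284.

V/F = 0.284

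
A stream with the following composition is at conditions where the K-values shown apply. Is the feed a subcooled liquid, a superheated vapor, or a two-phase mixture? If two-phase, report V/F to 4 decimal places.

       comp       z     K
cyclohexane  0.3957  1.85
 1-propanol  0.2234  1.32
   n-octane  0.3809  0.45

ΣzᵢKᵢ = 1.1983; Σzᵢ/Kᵢ = 1.2296.
Both exceed 1, so a two-phase solution exists.
Material balance + equilibrium reduce to Σ zᵢ(Kᵢ−1)/(1+ψ(Kᵢ−1)) = 0.
Iterate (Newton) starting at ψ = 0.33:
  ψ = 0.3300: g = 0.07138, g' = -0.3651 → ψ = 0.5255
  ψ = 0.5255: g = -0.00097, g' = -0.3813 → ψ = 0.5230
Converged at ψ = 0.5230.

two-phase, V/F = 0.5230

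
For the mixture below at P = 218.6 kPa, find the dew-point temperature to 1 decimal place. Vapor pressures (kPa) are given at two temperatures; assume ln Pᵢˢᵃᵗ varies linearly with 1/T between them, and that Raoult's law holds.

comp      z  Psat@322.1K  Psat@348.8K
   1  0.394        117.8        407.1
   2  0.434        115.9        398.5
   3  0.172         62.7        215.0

Dew-point temperature: Σzᵢ·P/Pᵢˢᵃᵗ(T) = 1. Interpolate ln Pᵢˢᵃᵗ = aᵢ + bᵢ/T.
  T = 322.1 K: ΣzᵢP/Pᵢˢᵃᵗ = 2.1494
  T = 348.8 K: ΣzᵢP/Pᵢˢᵃᵗ = 0.6245
  T = 335.5 K: ΣzᵢP/Pᵢˢᵃᵗ = 1.1278
  T = 342.1 K: ΣzᵢP/Pᵢˢᵃᵗ = 0.8363
  T = 338.8 K: ΣzᵢP/Pᵢˢᵃᵗ = 0.9698
  T = 337.1 K: ΣzᵢP/Pᵢˢᵃᵗ = 1.0478
Interpolating between 337.1 K and 338.8 K gives T ≈ 338.1 K.

T = 338.1 K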